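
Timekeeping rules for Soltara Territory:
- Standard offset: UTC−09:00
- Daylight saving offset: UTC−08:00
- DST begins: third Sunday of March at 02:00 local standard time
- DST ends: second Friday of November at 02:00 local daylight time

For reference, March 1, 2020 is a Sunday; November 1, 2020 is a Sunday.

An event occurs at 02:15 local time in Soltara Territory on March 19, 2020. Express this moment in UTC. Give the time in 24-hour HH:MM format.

1 March 2020 is a Sunday, so the first Sunday is March 1 and the third is March 15.
1 November 2020 is a Sunday, so the first Friday is November 6 and the second is November 13.
March 19, 2020 falls between 15 March and 13 November, so daylight saving is in effect and Soltara Territory is at UTC−08:00.
02:15 local + 8h = 10:15 UTC.

10:15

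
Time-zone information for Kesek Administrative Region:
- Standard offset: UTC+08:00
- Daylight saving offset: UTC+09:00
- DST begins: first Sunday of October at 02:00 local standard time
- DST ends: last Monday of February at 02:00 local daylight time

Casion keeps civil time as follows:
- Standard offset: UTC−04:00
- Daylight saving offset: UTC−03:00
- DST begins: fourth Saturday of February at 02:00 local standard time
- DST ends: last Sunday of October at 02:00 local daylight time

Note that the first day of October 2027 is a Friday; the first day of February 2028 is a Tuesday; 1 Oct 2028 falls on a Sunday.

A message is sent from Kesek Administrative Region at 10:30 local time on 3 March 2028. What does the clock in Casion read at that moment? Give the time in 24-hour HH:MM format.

23:30

1 October 2027 is a Friday, so the first Sunday is October 3.
1 February 2028 is a Tuesday, so Mondays fall on 7, 14, 21, 28; the last is February 28.
Daylight saving runs 3 October 2027 – 28 February 2028; 3 March 2028 is outside that window, so Kesek Administrative Region is on standard time at UTC+08:00.
10:30 Kesek Administrative Region − 8h = 02:30 UTC.
1 February 2028 is a Tuesday, so the first Saturday is February 5 and the fourth is February 26.
1 October 2028 is a Sunday, so Sundays fall on 1, 8, 15, 22, 29; the last is October 29.
At the standard offset (UTC−04:00), 02:30 UTC − 4h = 22:30 Casion standard time (rolling into the previous day, 2 March 2028).
Daylight saving runs 26 February – 29 October; the standard-time date in Casion, 2 March 2028, is inside that window, so Casion is at UTC−03:00.
02:30 UTC − 3h = 23:30 Casion (rolling into the previous day, 2 March 2028).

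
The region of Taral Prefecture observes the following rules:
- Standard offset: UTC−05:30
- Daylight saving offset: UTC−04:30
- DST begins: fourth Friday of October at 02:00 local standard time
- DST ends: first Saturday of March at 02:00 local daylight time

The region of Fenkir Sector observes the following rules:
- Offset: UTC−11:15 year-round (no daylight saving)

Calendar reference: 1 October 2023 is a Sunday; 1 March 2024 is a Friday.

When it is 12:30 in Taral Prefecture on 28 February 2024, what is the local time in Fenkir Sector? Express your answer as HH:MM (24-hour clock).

1 October 2023 is a Sunday, so the first Friday is October 6 and the fourth is October 27.
1 March 2024 is a Friday, so the first Saturday is March 2.
Daylight saving runs 27 October 2023 – 2 March 2024; 28 February 2024 is inside that window, so Taral Prefecture is at UTC−04:30.
12:30 Taral Prefecture + 4h30m = 17:00 UTC.
Fenkir Sector stays on UTC−11:15 all year.
17:00 UTC − 11h15m = 05:45 Fenkir Sector.

05:45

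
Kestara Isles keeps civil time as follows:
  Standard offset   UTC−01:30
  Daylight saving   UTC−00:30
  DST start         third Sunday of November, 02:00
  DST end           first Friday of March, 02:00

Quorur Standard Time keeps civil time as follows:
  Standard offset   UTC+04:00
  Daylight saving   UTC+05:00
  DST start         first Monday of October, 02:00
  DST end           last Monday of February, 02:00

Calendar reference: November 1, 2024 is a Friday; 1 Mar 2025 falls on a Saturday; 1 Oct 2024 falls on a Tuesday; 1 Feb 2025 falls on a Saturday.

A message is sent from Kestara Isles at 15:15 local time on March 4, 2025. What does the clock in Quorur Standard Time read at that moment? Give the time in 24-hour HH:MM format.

19:45

1 November 2024 is a Friday, so the first Sunday is November 3 and the third is November 17.
1 March 2025 is a Saturday, so the first Friday is March 7.
March 4, 2025 lies within the daylight-saving period (17 November 2024 – 7 March 2025), so Kestara Isles is on daylight time, UTC−00:30.
15:15 Kestara Isles + 0h30m = 15:45 UTC.
1 October 2024 is a Tuesday, so the first Monday is October 7.
1 February 2025 is a Saturday, so Mondays fall on 3, 10, 17, 24; the last is February 24.
At the standard offset (UTC+04:00), 15:45 UTC + 4h = 19:45 Quorur Standard Time standard time.
The standard-time date in Quorur Standard Time, March 4, 2025, does not fall between 7 October 2024 and 24 February 2025, so daylight saving is not in effect and Quorur Standard Time is at UTC+04:00.
15:45 UTC + 4h = 19:45 Quorur Standard Time.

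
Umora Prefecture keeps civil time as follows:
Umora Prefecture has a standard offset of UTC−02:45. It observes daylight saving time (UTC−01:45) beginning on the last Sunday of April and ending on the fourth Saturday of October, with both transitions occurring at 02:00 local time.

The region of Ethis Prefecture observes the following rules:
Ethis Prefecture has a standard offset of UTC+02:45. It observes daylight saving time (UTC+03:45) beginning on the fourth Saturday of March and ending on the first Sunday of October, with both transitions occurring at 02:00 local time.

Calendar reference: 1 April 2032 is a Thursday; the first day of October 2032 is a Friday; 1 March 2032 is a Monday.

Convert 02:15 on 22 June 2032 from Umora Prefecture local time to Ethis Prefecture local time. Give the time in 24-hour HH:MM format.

07:45

1 April 2032 is a Thursday, so Sundays fall on 4, 11, 18, 25; the last is April 25.
1 October 2032 is a Friday, so the first Saturday is October 2 and the fourth is October 23.
22 June 2032 falls between 25 April and 23 October, so daylight saving is in effect and Umora Prefecture is at UTC−01:45.
02:15 Umora Prefecture + 1h45m = 04:00 UTC.
1 March 2032 is a Monday, so the first Saturday is March 6 and the fourth is March 27.
1 October 2032 is a Friday, so the first Sunday is October 3.
At the standard offset (UTC+02:45), 04:00 UTC + 2h45m = 06:45 Ethis Prefecture standard time.
Daylight saving runs 27 March – 3 October; the standard-time date in Ethis Prefecture, 22 June 2032, is inside that window, so Ethis Prefecture is at UTC+03:45.
04:00 UTC + 3h45m = 07:45 Ethis Prefecture.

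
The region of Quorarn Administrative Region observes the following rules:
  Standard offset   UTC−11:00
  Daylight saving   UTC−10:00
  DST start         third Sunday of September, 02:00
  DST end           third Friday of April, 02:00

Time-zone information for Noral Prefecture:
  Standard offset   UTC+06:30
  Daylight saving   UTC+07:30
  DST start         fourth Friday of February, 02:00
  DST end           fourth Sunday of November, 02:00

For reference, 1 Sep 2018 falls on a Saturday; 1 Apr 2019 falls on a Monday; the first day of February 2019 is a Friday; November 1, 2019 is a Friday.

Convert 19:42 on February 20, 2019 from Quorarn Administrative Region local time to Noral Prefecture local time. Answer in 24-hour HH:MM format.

1 September 2018 is a Saturday, so the first Sunday is September 2 and the third is September 16.
1 April 2019 is a Monday, so the first Friday is April 5 and the third is April 19.
February 20, 2019 falls between 16 September 2018 and 19 April 2019, so daylight saving is in effect and Quorarn Administrative Region is at UTC−10:00.
19:42 Quorarn Administrative Region + 10h = 05:42 UTC (rolling into the next day, 21 February 2019).
1 February 2019 is a Friday, so the first Friday is February 1 and the fourth is February 22.
1 November 2019 is a Friday, so the first Sunday is November 3 and the fourth is November 24.
At the standard offset (UTC+06:30), 05:42 UTC + 6h30m = 12:12 Noral Prefecture standard time.
The standard-time date in Noral Prefecture, February 21, 2019, does not fall between 22 February and 24 November, so daylight saving is not in effect and Noral Prefecture is at UTC+06:30.
05:42 UTC + 6h30m = 12:12 Noral Prefecture.

12:12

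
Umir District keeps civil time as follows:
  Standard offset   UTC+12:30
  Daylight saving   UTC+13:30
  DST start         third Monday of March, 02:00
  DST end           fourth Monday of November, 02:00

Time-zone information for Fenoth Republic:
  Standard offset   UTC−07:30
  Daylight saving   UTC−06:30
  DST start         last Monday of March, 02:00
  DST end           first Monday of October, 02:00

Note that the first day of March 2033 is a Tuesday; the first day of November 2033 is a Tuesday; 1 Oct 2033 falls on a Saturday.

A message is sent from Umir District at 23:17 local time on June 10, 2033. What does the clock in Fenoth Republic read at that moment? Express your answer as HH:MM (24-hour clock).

1 March 2033 is a Tuesday, so the first Monday is March 7 and the third is March 21.
1 November 2033 is a Tuesday, so the first Monday is November 7 and the fourth is November 28.
Daylight saving runs 21 March – 28 November; June 10, 2033 is inside that window, so Umir District is at UTC+13:30.
23:17 Umir District − 13h30m = 09:47 UTC.
1 March 2033 is a Tuesday, so Mondays fall on 7, 14, 21, 28; the last is March 28.
1 October 2033 is a Saturday, so the first Monday is October 3.
At the standard offset (UTC−07:30), 09:47 UTC − 7h30m = 02:17 Fenoth Republic standard time.
The standard-time date in Fenoth Republic, June 10, 2033, lies within the daylight-saving period (28 March – 3 October), so Fenoth Republic is on daylight time, UTC−06:30.
09:47 UTC − 6h30m = 03:17 Fenoth Republic.

03:17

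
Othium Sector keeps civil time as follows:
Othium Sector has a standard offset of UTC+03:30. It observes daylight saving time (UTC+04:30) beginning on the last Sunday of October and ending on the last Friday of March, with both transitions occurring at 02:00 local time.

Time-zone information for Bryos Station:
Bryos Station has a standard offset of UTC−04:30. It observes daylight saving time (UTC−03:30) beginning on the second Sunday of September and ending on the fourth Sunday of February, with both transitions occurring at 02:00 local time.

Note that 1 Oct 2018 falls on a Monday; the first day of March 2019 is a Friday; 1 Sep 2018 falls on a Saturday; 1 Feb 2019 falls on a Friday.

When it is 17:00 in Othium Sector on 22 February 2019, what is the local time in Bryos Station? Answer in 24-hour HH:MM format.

09:00

1 October 2018 is a Monday, so Sundays fall on 7, 14, 21, 28; the last is October 28.
1 March 2019 is a Friday, so Fridays fall on 1, 8, 15, 22, 29; the last is March 29.
Daylight saving runs 28 October 2018 – 29 March 2019; 22 February 2019 is inside that window, so Othium Sector is at UTC+04:30.
17:00 Othium Sector − 4h30m = 12:30 UTC.
1 September 2018 is a Saturday, so the first Sunday is September 2 and the second is September 9.
1 February 2019 is a Friday, so the first Sunday is February 3 and the fourth is February 24.
At the standard offset (UTC−04:30), 12:30 UTC − 4h30m = 08:00 Bryos Station standard time.
The standard-time date in Bryos Station, 22 February 2019, falls between 9 September 2018 and 24 February 2019, so daylight saving is in effect and Bryos Station is at UTC−03:30.
12:30 UTC − 3h30m = 09:00 Bryos Station.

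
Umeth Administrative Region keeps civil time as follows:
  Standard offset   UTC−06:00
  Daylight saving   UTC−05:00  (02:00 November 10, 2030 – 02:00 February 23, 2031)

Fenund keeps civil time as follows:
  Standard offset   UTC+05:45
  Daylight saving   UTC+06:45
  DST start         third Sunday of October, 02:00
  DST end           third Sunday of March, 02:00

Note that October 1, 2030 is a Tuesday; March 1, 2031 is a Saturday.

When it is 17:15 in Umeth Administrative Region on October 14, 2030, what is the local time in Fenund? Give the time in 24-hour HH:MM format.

Daylight saving runs 10 November 2030 – 23 February 2031; October 14, 2030 is outside that window, so Umeth Administrative Region is on standard time at UTC−06:00.
17:15 Umeth Administrative Region + 6h = 23:15 UTC.
1 October 2030 is a Tuesday, so the first Sunday is October 6 and the third is October 20.
1 March 2031 is a Saturday, so the first Sunday is March 2 and the third is March 16.
At the standard offset (UTC+05:45), 23:15 UTC + 5h45m = 05:00 Fenund standard time (rolling into the next day, 15 October 2030).
The standard-time date in Fenund, October 15, 2030, is outside the daylight-saving period (20 October 2030 – 16 March 2031), so Fenund is on standard time, UTC+05:45.
23:15 UTC + 5h45m = 05:00 Fenund (rolling into the next day, 15 October 2030).

05:00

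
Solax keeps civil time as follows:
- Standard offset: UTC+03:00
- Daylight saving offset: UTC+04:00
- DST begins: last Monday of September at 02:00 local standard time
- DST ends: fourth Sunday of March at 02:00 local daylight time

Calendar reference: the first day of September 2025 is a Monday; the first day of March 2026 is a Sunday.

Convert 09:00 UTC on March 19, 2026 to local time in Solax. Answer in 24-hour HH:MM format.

13:00

1 September 2025 is a Monday, so Mondays fall on 1, 8, 15, 22, 29; the last is September 29.
1 March 2026 is a Sunday, so the first Sunday is March 1 and the fourth is March 22.
At the standard offset (UTC+03:00), 09:00 UTC + 3h = 12:00 Solax standard time.
Daylight saving runs 29 September 2025 – 22 March 2026; the standard-time date in Solax, March 19, 2026, is inside that window, so Solax is at UTC+04:00.
09:00 UTC + 4h = 13:00 local.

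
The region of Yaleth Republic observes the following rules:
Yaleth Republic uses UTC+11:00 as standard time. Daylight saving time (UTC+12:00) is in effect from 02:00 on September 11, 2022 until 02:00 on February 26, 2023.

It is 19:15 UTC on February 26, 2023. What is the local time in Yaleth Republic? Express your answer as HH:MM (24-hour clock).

At the standard offset (UTC+11:00), 19:15 UTC + 11h = 06:15 Yaleth Republic standard time (rolling into the next day, 27 February 2023).
Daylight saving runs 11 September 2022 – 26 February 2023; the standard-time date in Yaleth Republic, February 27, 2023, is outside that window, so Yaleth Republic is on standard time at UTC+11:00.
19:15 UTC + 11h = 06:15 local (rolling into the next day, 27 February 2023).

06:15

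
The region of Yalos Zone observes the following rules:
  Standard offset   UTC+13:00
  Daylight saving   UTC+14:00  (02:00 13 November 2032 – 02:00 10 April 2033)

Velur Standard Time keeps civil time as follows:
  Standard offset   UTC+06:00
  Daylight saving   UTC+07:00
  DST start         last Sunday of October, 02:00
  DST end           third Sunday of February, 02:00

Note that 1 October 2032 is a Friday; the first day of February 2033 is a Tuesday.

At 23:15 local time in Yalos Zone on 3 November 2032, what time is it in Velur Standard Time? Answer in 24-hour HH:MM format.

17:15

3 November 2032 is outside the daylight-saving period (13 November 2032 – 10 April 2033), so Yalos Zone is on standard time, UTC+13:00.
23:15 Yalos Zone − 13h = 10:15 UTC.
1 October 2032 is a Friday, so Sundays fall on 3, 10, 17, 24, 31; the last is October 31.
1 February 2033 is a Tuesday, so the first Sunday is February 6 and the third is February 20.
At the standard offset (UTC+06:00), 10:15 UTC + 6h = 16:15 Velur Standard Time standard time.
The standard-time date in Velur Standard Time, 3 November 2032, lies within the daylight-saving period (31 October 2032 – 20 February 2033), so Velur Standard Time is on daylight time, UTC+07:00.
10:15 UTC + 7h = 17:15 Velur Standard Time.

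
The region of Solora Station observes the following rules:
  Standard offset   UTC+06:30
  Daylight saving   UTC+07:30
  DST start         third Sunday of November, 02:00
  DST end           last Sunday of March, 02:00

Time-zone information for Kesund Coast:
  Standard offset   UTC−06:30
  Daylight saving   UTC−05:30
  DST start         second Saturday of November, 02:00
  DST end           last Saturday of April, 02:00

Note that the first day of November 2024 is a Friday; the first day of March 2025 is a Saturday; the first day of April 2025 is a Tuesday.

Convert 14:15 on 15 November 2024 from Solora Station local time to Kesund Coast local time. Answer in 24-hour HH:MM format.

02:15

1 November 2024 is a Friday, so the first Sunday is November 3 and the third is November 17.
1 March 2025 is a Saturday, so Sundays fall on 2, 9, 16, 23, 30; the last is March 30.
15 November 2024 is outside the daylight-saving period (17 November 2024 – 30 March 2025), so Solora Station is on standard time, UTC+06:30.
14:15 Solora Station − 6h30m = 07:45 UTC.
1 November 2024 is a Friday, so the first Saturday is November 2 and the second is November 9.
1 April 2025 is a Tuesday, so Saturdays fall on 5, 12, 19, 26; the last is April 26.
At the standard offset (UTC−06:30), 07:45 UTC − 6h30m = 01:15 Kesund Coast standard time.
Daylight saving runs 9 November 2024 – 26 April 2025; the standard-time date in Kesund Coast, 15 November 2024, is inside that window, so Kesund Coast is at UTC−05:30.
07:45 UTC − 5h30m = 02:15 Kesund Coast.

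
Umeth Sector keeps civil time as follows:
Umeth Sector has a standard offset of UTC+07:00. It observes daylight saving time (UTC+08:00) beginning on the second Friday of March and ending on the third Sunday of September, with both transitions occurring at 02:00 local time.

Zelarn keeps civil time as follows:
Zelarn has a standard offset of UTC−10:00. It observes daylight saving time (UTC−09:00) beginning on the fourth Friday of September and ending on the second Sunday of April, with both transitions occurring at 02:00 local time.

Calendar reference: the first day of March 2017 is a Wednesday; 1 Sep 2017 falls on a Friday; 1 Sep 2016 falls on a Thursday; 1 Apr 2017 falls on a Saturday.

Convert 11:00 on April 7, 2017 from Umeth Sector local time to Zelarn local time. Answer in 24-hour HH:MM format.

18:00

1 March 2017 is a Wednesday, so the first Friday is March 3 and the second is March 10.
1 September 2017 is a Friday, so the first Sunday is September 3 and the third is September 17.
April 7, 2017 falls between 10 March and 17 September, so daylight saving is in effect and Umeth Sector is at UTC+08:00.
11:00 Umeth Sector − 8h = 03:00 UTC.
1 September 2016 is a Thursday, so the first Friday is September 2 and the fourth is September 23.
1 April 2017 is a Saturday, so the first Sunday is April 2 and the second is April 9.
At the standard offset (UTC−10:00), 03:00 UTC − 10h = 17:00 Zelarn standard time (rolling into the previous day, 6 April 2017).
The standard-time date in Zelarn, April 6, 2017, falls between 23 September 2016 and 9 April 2017, so daylight saving is in effect and Zelarn is at UTC−09:00.
03:00 UTC − 9h = 18:00 Zelarn (rolling into the previous day, 6 April 2017).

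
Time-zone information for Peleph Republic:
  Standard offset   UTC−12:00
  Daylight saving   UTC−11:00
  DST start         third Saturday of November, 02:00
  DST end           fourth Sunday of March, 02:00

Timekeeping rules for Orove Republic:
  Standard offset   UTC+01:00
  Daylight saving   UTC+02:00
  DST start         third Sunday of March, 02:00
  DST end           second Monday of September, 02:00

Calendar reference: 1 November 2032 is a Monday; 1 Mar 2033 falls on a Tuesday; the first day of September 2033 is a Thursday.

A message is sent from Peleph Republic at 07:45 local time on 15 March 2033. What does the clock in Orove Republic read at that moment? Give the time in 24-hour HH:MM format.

19:45

1 November 2032 is a Monday, so the first Saturday is November 6 and the third is November 20.
1 March 2033 is a Tuesday, so the first Sunday is March 6 and the fourth is March 27.
Daylight saving runs 20 November 2032 – 27 March 2033; 15 March 2033 is inside that window, so Peleph Republic is at UTC−11:00.
07:45 Peleph Republic + 11h = 18:45 UTC.
1 March 2033 is a Tuesday, so the first Sunday is March 6 and the third is March 20.
1 September 2033 is a Thursday, so the first Monday is September 5 and the second is September 12.
At the standard offset (UTC+01:00), 18:45 UTC + 1h = 19:45 Orove Republic standard time.
The standard-time date in Orove Republic, 15 March 2033, is outside the daylight-saving period (20 March – 12 September), so Orove Republic is on standard time, UTC+01:00.
18:45 UTC + 1h = 19:45 Orove Republic.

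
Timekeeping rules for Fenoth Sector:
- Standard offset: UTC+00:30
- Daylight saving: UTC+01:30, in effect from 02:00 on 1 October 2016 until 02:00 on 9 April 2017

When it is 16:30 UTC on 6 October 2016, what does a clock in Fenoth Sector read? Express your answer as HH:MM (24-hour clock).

At the standard offset (UTC+00:30), 16:30 UTC + 0h30m = 17:00 Fenoth Sector standard time.
The standard-time date in Fenoth Sector, 6 October 2016, falls between 1 October 2016 and 9 April 2017, so daylight saving is in effect and Fenoth Sector is at UTC+01:30.
16:30 UTC + 1h30m = 18:00 local.

18:00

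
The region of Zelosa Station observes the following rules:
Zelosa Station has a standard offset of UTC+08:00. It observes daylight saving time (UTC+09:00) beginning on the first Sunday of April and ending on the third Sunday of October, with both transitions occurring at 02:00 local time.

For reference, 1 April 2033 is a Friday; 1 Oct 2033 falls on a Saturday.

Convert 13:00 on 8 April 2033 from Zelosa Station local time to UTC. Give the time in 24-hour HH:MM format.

1 April 2033 is a Friday, so the first Sunday is April 3.
1 October 2033 is a Saturday, so the first Sunday is October 2 and the third is October 16.
8 April 2033 lies within the daylight-saving period (3 April – 16 October), so Zelosa Station is on daylight time, UTC+09:00.
13:00 local − 9h = 04:00 UTC.

04:00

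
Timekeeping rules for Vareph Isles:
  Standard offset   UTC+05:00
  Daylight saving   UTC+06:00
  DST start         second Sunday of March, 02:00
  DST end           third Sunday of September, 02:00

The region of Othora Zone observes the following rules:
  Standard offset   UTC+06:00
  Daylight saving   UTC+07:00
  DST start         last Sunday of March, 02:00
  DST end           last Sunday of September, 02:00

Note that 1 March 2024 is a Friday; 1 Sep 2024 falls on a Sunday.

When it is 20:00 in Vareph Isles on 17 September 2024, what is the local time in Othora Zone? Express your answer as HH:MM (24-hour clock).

1 March 2024 is a Friday, so the first Sunday is March 3 and the second is March 10.
1 September 2024 is a Sunday, so the first Sunday is September 1 and the third is September 15.
17 September 2024 is outside the daylight-saving period (10 March – 15 September), so Vareph Isles is on standard time, UTC+05:00.
20:00 Vareph Isles − 5h = 15:00 UTC.
1 March 2024 is a Friday, so Sundays fall on 3, 10, 17, 24, 31; the last is March 31.
1 September 2024 is a Sunday, so Sundays fall on 1, 8, 15, 22, 29; the last is September 29.
At the standard offset (UTC+06:00), 15:00 UTC + 6h = 21:00 Othora Zone standard time.
The standard-time date in Othora Zone, 17 September 2024, falls between 31 March and 29 September, so daylight saving is in effect and Othora Zone is at UTC+07:00.
15:00 UTC + 7h = 22:00 Othora Zone.

22:00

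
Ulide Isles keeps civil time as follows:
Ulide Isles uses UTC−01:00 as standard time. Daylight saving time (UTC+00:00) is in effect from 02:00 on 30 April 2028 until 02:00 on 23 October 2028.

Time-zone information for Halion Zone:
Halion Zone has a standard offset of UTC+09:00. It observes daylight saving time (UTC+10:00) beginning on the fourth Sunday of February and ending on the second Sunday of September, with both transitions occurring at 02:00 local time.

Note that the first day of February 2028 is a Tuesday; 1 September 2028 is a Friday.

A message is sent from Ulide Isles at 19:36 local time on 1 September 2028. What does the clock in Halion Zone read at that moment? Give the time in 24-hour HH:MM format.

05:36

1 September 2028 falls between 30 April and 23 October, so daylight saving is in effect and Ulide Isles is at UTC+00:00.
19:36 Ulide Isles − 0h = 19:36 UTC.
1 February 2028 is a Tuesday, so the first Sunday is February 6 and the fourth is February 27.
1 September 2028 is a Friday, so the first Sunday is September 3 and the second is September 10.
At the standard offset (UTC+09:00), 19:36 UTC + 9h = 04:36 Halion Zone standard time (rolling into the next day, 2 September 2028).
Daylight saving runs 27 February – 10 September; the standard-time date in Halion Zone, 2 September 2028, is inside that window, so Halion Zone is at UTC+10:00.
19:36 UTC + 10h = 05:36 Halion Zone (rolling into the next day, 2 September 2028).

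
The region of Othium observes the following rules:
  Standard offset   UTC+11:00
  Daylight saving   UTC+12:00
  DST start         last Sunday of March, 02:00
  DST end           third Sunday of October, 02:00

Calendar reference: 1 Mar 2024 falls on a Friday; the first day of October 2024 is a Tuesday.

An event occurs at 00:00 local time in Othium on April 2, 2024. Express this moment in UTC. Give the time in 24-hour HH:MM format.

12:00

1 March 2024 is a Friday, so Sundays fall on 3, 10, 17, 24, 31; the last is March 31.
1 October 2024 is a Tuesday, so the first Sunday is October 6 and the third is October 20.
April 2, 2024 lies within the daylight-saving period (31 March – 20 October), so Othium is on daylight time, UTC+12:00.
00:00 local − 12h = 12:00 UTC (rolling into the previous day, 1 April 2024).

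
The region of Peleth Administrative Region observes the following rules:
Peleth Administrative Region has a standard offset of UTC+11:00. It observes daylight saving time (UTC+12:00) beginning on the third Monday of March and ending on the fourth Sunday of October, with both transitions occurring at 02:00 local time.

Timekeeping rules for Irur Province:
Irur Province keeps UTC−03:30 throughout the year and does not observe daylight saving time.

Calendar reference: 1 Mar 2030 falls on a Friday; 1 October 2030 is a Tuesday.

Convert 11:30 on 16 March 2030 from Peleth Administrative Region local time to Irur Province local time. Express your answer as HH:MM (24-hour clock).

1 March 2030 is a Friday, so the first Monday is March 4 and the third is March 18.
1 October 2030 is a Tuesday, so the first Sunday is October 6 and the fourth is October 27.
Daylight saving runs 18 March – 27 October; 16 March 2030 is outside that window, so Peleth Administrative Region is on standard time at UTC+11:00.
11:30 Peleth Administrative Region − 11h = 00:30 UTC.
Irur Province has no daylight saving, so its offset is UTC−03:30 year-round.
00:30 UTC − 3h30m = 21:00 Irur Province (rolling into the previous day, 15 March 2030).

21:00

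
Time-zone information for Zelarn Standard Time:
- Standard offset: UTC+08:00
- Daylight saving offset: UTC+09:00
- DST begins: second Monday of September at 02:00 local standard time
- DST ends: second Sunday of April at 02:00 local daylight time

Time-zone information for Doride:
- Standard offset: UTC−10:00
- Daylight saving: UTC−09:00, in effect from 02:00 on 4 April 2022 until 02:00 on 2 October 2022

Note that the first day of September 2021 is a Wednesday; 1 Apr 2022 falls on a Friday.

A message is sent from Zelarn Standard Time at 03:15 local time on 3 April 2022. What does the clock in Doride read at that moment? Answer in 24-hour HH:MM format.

08:15

1 September 2021 is a Wednesday, so the first Monday is September 6 and the second is September 13.
1 April 2022 is a Friday, so the first Sunday is April 3 and the second is April 10.
Daylight saving runs 13 September 2021 – 10 April 2022; 3 April 2022 is inside that window, so Zelarn Standard Time is at UTC+09:00.
03:15 Zelarn Standard Time − 9h = 18:15 UTC (rolling into the previous day, 2 April 2022).
At the standard offset (UTC−10:00), 18:15 UTC − 10h = 08:15 Doride standard time.
The standard-time date in Doride, 2 April 2022, is outside the daylight-saving period (4 April – 2 October), so Doride is on standard time, UTC−10:00.
18:15 UTC − 10h = 08:15 Doride.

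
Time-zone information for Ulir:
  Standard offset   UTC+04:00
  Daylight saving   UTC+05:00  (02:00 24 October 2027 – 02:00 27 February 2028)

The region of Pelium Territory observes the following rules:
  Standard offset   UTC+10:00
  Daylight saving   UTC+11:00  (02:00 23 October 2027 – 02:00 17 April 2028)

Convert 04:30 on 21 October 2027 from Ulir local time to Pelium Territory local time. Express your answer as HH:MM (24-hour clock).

Daylight saving runs 24 October 2027 – 27 February 2028; 21 October 2027 is outside that window, so Ulir is on standard time at UTC+04:00.
04:30 Ulir − 4h = 00:30 UTC.
At the standard offset (UTC+10:00), 00:30 UTC + 10h = 10:30 Pelium Territory standard time.
Daylight saving runs 23 October 2027 – 17 April 2028; the standard-time date in Pelium Territory, 21 October 2027, is outside that window, so Pelium Territory is on standard time at UTC+10:00.
00:30 UTC + 10h = 10:30 Pelium Territory.

10:30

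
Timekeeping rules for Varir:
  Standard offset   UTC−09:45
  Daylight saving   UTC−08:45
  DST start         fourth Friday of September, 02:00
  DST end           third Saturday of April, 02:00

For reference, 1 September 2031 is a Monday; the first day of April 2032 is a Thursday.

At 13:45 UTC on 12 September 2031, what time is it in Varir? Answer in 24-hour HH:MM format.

04:00

1 September 2031 is a Monday, so the first Friday is September 5 and the fourth is September 26.
1 April 2032 is a Thursday, so the first Saturday is April 3 and the third is April 17.
At the standard offset (UTC−09:45), 13:45 UTC − 9h45m = 04:00 Varir standard time.
Daylight saving runs 26 September 2031 – 17 April 2032; the standard-time date in Varir, 12 September 2031, is outside that window, so Varir is on standard time at UTC−09:45.
13:45 UTC − 9h45m = 04:00 local.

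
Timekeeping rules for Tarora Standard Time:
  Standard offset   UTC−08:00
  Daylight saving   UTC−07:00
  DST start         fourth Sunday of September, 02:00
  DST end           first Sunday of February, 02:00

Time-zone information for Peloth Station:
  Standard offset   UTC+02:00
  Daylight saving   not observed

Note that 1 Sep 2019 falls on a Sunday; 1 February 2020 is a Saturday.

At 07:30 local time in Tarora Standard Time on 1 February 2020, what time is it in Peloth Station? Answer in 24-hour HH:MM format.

16:30

1 September 2019 is a Sunday, so the first Sunday is September 1 and the fourth is September 22.
1 February 2020 is a Saturday, so the first Sunday is February 2.
1 February 2020 lies within the daylight-saving period (22 September 2019 – 2 February 2020), so Tarora Standard Time is on daylight time, UTC−07:00.
07:30 Tarora Standard Time + 7h = 14:30 UTC.
Peloth Station has no daylight saving, so its offset is UTC+02:00 year-round.
14:30 UTC + 2h = 16:30 Peloth Station.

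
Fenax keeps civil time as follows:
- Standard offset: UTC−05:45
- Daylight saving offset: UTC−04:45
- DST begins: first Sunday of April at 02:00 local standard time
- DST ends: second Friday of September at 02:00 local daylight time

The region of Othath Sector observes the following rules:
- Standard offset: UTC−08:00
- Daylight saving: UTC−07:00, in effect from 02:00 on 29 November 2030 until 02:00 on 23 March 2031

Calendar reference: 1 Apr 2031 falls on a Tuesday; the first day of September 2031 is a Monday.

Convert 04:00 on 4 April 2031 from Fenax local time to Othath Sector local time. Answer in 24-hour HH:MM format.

01:45

1 April 2031 is a Tuesday, so the first Sunday is April 6.
1 September 2031 is a Monday, so the first Friday is September 5 and the second is September 12.
4 April 2031 does not fall between 6 April and 12 September, so daylight saving is not in effect and Fenax is at UTC−05:45.
04:00 Fenax + 5h45m = 09:45 UTC.
At the standard offset (UTC−08:00), 09:45 UTC − 8h = 01:45 Othath Sector standard time.
Daylight saving runs 29 November 2030 – 23 March 2031; the standard-time date in Othath Sector, 4 April 2031, is outside that window, so Othath Sector is on standard time at UTC−08:00.
09:45 UTC − 8h = 01:45 Othath Sector.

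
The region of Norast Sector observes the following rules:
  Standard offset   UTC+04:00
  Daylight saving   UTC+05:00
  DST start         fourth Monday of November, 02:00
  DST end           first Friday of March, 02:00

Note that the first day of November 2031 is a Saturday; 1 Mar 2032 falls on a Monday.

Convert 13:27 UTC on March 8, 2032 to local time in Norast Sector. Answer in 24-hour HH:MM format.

17:27

1 November 2031 is a Saturday, so the first Monday is November 3 and the fourth is November 24.
1 March 2032 is a Monday, so the first Friday is March 5.
At the standard offset (UTC+04:00), 13:27 UTC + 4h = 17:27 Norast Sector standard time.
Daylight saving runs 24 November 2031 – 5 March 2032; the standard-time date in Norast Sector, March 8, 2032, is outside that window, so Norast Sector is on standard time at UTC+04:00.
13:27 UTC + 4h = 17:27 local.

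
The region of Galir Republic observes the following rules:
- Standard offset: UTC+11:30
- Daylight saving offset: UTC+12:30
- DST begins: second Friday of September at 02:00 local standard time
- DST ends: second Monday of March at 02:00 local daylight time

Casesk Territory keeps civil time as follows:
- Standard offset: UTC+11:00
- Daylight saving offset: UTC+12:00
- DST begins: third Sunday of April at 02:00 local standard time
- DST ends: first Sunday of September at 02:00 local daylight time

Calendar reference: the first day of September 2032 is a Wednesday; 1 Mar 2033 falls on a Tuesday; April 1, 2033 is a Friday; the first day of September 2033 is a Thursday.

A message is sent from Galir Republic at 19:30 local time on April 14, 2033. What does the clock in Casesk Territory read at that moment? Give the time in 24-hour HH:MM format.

19:00

1 September 2032 is a Wednesday, so the first Friday is September 3 and the second is September 10.
1 March 2033 is a Tuesday, so the first Monday is March 7 and the second is March 14.
Daylight saving runs 10 September 2032 – 14 March 2033; April 14, 2033 is outside that window, so Galir Republic is on standard time at UTC+11:30.
19:30 Galir Republic − 11h30m = 08:00 UTC.
1 April 2033 is a Friday, so the first Sunday is April 3 and the third is April 17.
1 September 2033 is a Thursday, so the first Sunday is September 4.
At the standard offset (UTC+11:00), 08:00 UTC + 11h = 19:00 Casesk Territory standard time.
Daylight saving runs 17 April – 4 September; the standard-time date in Casesk Territory, April 14, 2033, is outside that window, so Casesk Territory is on standard time at UTC+11:00.
08:00 UTC + 11h = 19:00 Casesk Territory.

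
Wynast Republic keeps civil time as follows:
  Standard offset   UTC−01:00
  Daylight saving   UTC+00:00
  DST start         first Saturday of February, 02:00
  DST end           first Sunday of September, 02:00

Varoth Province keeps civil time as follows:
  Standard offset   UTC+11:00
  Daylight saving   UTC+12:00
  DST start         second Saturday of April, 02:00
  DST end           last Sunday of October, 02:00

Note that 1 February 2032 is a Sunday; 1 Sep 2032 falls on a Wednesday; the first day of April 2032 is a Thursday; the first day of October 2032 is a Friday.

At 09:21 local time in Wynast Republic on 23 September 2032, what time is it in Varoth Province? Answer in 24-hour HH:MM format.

22:21

1 February 2032 is a Sunday, so the first Saturday is February 7.
1 September 2032 is a Wednesday, so the first Sunday is September 5.
23 September 2032 does not fall between 7 February and 5 September, so daylight saving is not in effect and Wynast Republic is at UTC−01:00.
09:21 Wynast Republic + 1h = 10:21 UTC.
1 April 2032 is a Thursday, so the first Saturday is April 3 and the second is April 10.
1 October 2032 is a Friday, so Sundays fall on 3, 10, 17, 24, 31; the last is October 31.
At the standard offset (UTC+11:00), 10:21 UTC + 11h = 21:21 Varoth Province standard time.
The standard-time date in Varoth Province, 23 September 2032, falls between 10 April and 31 October, so daylight saving is in effect and Varoth Province is at UTC+12:00.
10:21 UTC + 12h = 22:21 Varoth Province.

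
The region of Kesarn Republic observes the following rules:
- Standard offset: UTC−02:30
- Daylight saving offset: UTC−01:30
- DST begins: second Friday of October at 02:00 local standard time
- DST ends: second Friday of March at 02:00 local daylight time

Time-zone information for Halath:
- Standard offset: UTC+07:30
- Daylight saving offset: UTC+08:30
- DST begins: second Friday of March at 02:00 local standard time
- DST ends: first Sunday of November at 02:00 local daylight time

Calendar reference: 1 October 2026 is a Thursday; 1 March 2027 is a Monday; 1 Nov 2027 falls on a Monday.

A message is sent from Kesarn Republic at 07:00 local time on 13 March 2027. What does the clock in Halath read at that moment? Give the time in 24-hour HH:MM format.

18:00

1 October 2026 is a Thursday, so the first Friday is October 2 and the second is October 9.
1 March 2027 is a Monday, so the first Friday is March 5 and the second is March 12.
13 March 2027 does not fall between 9 October 2026 and 12 March 2027, so daylight saving is not in effect and Kesarn Republic is at UTC−02:30.
07:00 Kesarn Republic + 2h30m = 09:30 UTC.
1 March 2027 is a Monday, so the first Friday is March 5 and the second is March 12.
1 November 2027 is a Monday, so the first Sunday is November 7.
At the standard offset (UTC+07:30), 09:30 UTC + 7h30m = 17:00 Halath standard time.
The standard-time date in Halath, 13 March 2027, falls between 12 March and 7 November, so daylight saving is in effect and Halath is at UTC+08:30.
09:30 UTC + 8h30m = 18:00 Halath.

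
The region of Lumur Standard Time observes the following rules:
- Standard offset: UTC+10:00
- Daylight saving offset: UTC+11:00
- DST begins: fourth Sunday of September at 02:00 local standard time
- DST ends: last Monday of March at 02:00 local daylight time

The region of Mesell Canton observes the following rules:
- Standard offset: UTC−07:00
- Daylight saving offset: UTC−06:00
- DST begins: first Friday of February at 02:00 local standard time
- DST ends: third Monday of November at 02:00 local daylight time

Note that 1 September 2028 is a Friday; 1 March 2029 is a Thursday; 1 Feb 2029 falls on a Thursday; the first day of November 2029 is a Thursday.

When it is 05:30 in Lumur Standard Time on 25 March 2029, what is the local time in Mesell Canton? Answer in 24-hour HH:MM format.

1 September 2028 is a Friday, so the first Sunday is September 3 and the fourth is September 24.
1 March 2029 is a Thursday, so Mondays fall on 5, 12, 19, 26; the last is March 26.
25 March 2029 lies within the daylight-saving period (24 September 2028 – 26 March 2029), so Lumur Standard Time is on daylight time, UTC+11:00.
05:30 Lumur Standard Time − 11h = 18:30 UTC (rolling into the previous day, 24 March 2029).
1 February 2029 is a Thursday, so the first Friday is February 2.
1 November 2029 is a Thursday, so the first Monday is November 5 and the third is November 19.
At the standard offset (UTC−07:00), 18:30 UTC − 7h = 11:30 Mesell Canton standard time.
The standard-time date in Mesell Canton, 24 March 2029, falls between 2 February and 19 November, so daylight saving is in effect and Mesell Canton is at UTC−06:00.
18:30 UTC − 6h = 12:30 Mesell Canton.

12:30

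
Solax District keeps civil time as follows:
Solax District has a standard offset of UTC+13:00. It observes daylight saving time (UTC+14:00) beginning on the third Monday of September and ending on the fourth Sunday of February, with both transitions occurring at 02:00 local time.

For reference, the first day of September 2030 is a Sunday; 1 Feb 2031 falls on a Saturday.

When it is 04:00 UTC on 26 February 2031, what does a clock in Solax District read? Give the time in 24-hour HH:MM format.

1 September 2030 is a Sunday, so the first Monday is September 2 and the third is September 16.
1 February 2031 is a Saturday, so the first Sunday is February 2 and the fourth is February 23.
At the standard offset (UTC+13:00), 04:00 UTC + 13h = 17:00 Solax District standard time.
Daylight saving runs 16 September 2030 – 23 February 2031; the standard-time date in Solax District, 26 February 2031, is outside that window, so Solax District is on standard time at UTC+13:00.
04:00 UTC + 13h = 17:00 local.

17:00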